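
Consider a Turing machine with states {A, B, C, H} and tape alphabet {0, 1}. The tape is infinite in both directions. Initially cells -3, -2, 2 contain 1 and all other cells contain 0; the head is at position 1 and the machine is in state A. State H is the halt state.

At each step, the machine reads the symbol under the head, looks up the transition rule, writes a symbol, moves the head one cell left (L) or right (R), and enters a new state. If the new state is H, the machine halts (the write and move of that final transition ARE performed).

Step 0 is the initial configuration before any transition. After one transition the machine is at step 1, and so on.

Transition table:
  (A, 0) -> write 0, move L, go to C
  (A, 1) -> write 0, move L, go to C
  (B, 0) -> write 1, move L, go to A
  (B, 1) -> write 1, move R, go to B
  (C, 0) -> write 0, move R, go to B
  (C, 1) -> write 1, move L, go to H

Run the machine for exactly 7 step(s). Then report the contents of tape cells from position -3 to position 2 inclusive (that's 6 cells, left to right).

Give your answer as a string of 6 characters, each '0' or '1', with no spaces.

Answer: 110111

Derivation:
Step 1: in state A at pos 1, read 0 -> (A,0)->write 0,move L,goto C. Now: state=C, head=0, tape[-4..3]=01100010 (head:     ^)
Step 2: in state C at pos 0, read 0 -> (C,0)->write 0,move R,goto B. Now: state=B, head=1, tape[-4..3]=01100010 (head:      ^)
Step 3: in state B at pos 1, read 0 -> (B,0)->write 1,move L,goto A. Now: state=A, head=0, tape[-4..3]=01100110 (head:     ^)
Step 4: in state A at pos 0, read 0 -> (A,0)->write 0,move L,goto C. Now: state=C, head=-1, tape[-4..3]=01100110 (head:    ^)
Step 5: in state C at pos -1, read 0 -> (C,0)->write 0,move R,goto B. Now: state=B, head=0, tape[-4..3]=01100110 (head:     ^)
Step 6: in state B at pos 0, read 0 -> (B,0)->write 1,move L,goto A. Now: state=A, head=-1, tape[-4..3]=01101110 (head:    ^)
Step 7: in state A at pos -1, read 0 -> (A,0)->write 0,move L,goto C. Now: state=C, head=-2, tape[-4..3]=01101110 (head:   ^)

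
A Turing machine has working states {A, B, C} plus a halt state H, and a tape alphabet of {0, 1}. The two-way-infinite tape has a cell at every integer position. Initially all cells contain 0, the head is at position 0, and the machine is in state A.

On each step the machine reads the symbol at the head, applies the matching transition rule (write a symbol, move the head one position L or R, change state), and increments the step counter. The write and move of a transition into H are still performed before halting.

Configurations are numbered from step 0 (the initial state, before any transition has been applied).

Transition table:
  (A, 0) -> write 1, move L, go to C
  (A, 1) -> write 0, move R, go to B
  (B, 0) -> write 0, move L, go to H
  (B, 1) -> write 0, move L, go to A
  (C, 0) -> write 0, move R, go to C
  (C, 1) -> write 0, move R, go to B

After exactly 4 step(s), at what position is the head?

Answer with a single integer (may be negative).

Step 1: in state A at pos 0, read 0 -> (A,0)->write 1,move L,goto C. Now: state=C, head=-1, tape[-2..1]=0010 (head:  ^)
Step 2: in state C at pos -1, read 0 -> (C,0)->write 0,move R,goto C. Now: state=C, head=0, tape[-2..1]=0010 (head:   ^)
Step 3: in state C at pos 0, read 1 -> (C,1)->write 0,move R,goto B. Now: state=B, head=1, tape[-2..2]=00000 (head:    ^)
Step 4: in state B at pos 1, read 0 -> (B,0)->write 0,move L,goto H. Now: state=H, head=0, tape[-2..2]=00000 (head:   ^)

Answer: 0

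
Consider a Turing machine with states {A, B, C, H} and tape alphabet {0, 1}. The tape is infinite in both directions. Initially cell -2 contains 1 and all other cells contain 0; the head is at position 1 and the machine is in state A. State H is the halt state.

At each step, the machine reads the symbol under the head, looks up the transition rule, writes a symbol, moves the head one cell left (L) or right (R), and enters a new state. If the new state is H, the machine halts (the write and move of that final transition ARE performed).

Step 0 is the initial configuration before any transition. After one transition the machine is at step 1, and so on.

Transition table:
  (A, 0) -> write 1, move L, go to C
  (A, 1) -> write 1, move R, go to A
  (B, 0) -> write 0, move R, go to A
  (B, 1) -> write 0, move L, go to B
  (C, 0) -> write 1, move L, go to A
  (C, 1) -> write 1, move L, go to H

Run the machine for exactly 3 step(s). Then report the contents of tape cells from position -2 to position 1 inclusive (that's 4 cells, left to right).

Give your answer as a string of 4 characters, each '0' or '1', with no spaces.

Answer: 1111

Derivation:
Step 1: in state A at pos 1, read 0 -> (A,0)->write 1,move L,goto C. Now: state=C, head=0, tape[-3..2]=010010 (head:    ^)
Step 2: in state C at pos 0, read 0 -> (C,0)->write 1,move L,goto A. Now: state=A, head=-1, tape[-3..2]=010110 (head:   ^)
Step 3: in state A at pos -1, read 0 -> (A,0)->write 1,move L,goto C. Now: state=C, head=-2, tape[-3..2]=011110 (head:  ^)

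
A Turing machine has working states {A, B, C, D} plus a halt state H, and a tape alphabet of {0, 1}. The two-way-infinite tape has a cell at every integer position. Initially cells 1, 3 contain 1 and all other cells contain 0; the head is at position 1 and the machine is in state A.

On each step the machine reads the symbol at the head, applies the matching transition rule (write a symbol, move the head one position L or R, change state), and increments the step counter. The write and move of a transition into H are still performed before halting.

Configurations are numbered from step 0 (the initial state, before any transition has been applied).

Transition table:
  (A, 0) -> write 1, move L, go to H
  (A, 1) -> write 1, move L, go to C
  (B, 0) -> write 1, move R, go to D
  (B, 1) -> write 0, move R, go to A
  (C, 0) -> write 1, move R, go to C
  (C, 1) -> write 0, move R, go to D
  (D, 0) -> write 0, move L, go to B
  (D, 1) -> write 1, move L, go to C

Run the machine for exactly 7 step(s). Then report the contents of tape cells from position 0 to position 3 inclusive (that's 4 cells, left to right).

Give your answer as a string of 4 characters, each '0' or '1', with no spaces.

Answer: 1001

Derivation:
Step 1: in state A at pos 1, read 1 -> (A,1)->write 1,move L,goto C. Now: state=C, head=0, tape[-1..4]=001010 (head:  ^)
Step 2: in state C at pos 0, read 0 -> (C,0)->write 1,move R,goto C. Now: state=C, head=1, tape[-1..4]=011010 (head:   ^)
Step 3: in state C at pos 1, read 1 -> (C,1)->write 0,move R,goto D. Now: state=D, head=2, tape[-1..4]=010010 (head:    ^)
Step 4: in state D at pos 2, read 0 -> (D,0)->write 0,move L,goto B. Now: state=B, head=1, tape[-1..4]=010010 (head:   ^)
Step 5: in state B at pos 1, read 0 -> (B,0)->write 1,move R,goto D. Now: state=D, head=2, tape[-1..4]=011010 (head:    ^)
Step 6: in state D at pos 2, read 0 -> (D,0)->write 0,move L,goto B. Now: state=B, head=1, tape[-1..4]=011010 (head:   ^)
Step 7: in state B at pos 1, read 1 -> (B,1)->write 0,move R,goto A. Now: state=A, head=2, tape[-1..4]=010010 (head:    ^)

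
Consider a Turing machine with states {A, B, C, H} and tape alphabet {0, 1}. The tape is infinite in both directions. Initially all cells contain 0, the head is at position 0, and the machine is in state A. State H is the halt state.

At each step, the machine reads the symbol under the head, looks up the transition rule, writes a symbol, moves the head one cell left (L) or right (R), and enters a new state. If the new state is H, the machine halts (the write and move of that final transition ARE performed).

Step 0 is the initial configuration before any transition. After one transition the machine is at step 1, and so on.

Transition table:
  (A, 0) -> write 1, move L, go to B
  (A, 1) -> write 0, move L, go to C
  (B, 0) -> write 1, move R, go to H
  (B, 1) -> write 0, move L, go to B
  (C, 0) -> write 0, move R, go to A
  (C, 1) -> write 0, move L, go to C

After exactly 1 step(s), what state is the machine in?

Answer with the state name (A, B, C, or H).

Answer: B

Derivation:
Step 1: in state A at pos 0, read 0 -> (A,0)->write 1,move L,goto B. Now: state=B, head=-1, tape[-2..1]=0010 (head:  ^)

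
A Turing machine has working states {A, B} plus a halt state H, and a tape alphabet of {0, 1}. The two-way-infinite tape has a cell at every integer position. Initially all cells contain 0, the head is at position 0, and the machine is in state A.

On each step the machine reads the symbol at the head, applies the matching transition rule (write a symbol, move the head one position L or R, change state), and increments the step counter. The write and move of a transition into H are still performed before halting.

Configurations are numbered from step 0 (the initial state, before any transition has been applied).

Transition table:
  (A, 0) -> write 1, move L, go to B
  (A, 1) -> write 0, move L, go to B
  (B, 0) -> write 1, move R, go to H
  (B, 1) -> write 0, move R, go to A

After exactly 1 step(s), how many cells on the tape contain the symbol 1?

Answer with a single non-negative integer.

Step 1: in state A at pos 0, read 0 -> (A,0)->write 1,move L,goto B. Now: state=B, head=-1, tape[-2..1]=0010 (head:  ^)
Cells containing 1 after step 1: {0} -> 1 cell(s)

Answer: 1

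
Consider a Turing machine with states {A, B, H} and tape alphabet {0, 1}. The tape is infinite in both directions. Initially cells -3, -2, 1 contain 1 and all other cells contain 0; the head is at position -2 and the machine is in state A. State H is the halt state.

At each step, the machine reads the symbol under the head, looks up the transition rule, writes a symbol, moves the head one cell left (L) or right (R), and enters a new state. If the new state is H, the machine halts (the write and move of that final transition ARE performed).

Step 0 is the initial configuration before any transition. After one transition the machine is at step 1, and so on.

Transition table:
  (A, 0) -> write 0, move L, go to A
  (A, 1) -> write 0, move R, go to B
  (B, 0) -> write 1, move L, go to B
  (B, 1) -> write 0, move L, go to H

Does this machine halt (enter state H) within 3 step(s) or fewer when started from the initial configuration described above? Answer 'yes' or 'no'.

Answer: no

Derivation:
Step 1: in state A at pos -2, read 1 -> (A,1)->write 0,move R,goto B. Now: state=B, head=-1, tape[-4..2]=0100010 (head:    ^)
Step 2: in state B at pos -1, read 0 -> (B,0)->write 1,move L,goto B. Now: state=B, head=-2, tape[-4..2]=0101010 (head:   ^)
Step 3: in state B at pos -2, read 0 -> (B,0)->write 1,move L,goto B. Now: state=B, head=-3, tape[-4..2]=0111010 (head:  ^)
After 3 step(s): state = B (not H) -> not halted within 3 -> no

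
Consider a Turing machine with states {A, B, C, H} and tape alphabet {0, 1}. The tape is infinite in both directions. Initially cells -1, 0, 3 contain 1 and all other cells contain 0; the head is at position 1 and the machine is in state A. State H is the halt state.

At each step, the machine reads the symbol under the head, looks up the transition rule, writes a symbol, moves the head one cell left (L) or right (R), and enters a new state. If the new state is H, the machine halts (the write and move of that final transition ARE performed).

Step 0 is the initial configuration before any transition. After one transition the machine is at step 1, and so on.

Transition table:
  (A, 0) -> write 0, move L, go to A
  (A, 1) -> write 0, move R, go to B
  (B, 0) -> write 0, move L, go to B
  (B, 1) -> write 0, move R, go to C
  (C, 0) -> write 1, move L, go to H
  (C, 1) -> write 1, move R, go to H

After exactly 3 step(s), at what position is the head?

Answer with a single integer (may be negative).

Step 1: in state A at pos 1, read 0 -> (A,0)->write 0,move L,goto A. Now: state=A, head=0, tape[-2..4]=0110010 (head:   ^)
Step 2: in state A at pos 0, read 1 -> (A,1)->write 0,move R,goto B. Now: state=B, head=1, tape[-2..4]=0100010 (head:    ^)
Step 3: in state B at pos 1, read 0 -> (B,0)->write 0,move L,goto B. Now: state=B, head=0, tape[-2..4]=0100010 (head:   ^)

Answer: 0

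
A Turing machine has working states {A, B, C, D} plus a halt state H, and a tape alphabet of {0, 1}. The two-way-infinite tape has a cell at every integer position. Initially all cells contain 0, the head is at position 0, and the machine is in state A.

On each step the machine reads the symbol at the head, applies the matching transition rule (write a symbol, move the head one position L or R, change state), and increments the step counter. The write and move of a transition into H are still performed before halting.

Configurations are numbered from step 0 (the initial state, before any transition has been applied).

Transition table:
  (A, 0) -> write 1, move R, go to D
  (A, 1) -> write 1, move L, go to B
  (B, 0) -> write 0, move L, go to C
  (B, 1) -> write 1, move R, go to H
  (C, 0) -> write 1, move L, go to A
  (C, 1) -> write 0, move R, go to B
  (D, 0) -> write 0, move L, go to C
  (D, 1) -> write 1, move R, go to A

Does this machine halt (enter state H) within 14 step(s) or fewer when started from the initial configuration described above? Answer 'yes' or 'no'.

Step 1: in state A at pos 0, read 0 -> (A,0)->write 1,move R,goto D. Now: state=D, head=1, tape[-1..2]=0100 (head:   ^)
Step 2: in state D at pos 1, read 0 -> (D,0)->write 0,move L,goto C. Now: state=C, head=0, tape[-1..2]=0100 (head:  ^)
Step 3: in state C at pos 0, read 1 -> (C,1)->write 0,move R,goto B. Now: state=B, head=1, tape[-1..2]=0000 (head:   ^)
Step 4: in state B at pos 1, read 0 -> (B,0)->write 0,move L,goto C. Now: state=C, head=0, tape[-1..2]=0000 (head:  ^)
Step 5: in state C at pos 0, read 0 -> (C,0)->write 1,move L,goto A. Now: state=A, head=-1, tape[-2..2]=00100 (head:  ^)
Step 6: in state A at pos -1, read 0 -> (A,0)->write 1,move R,goto D. Now: state=D, head=0, tape[-2..2]=01100 (head:   ^)
Step 7: in state D at pos 0, read 1 -> (D,1)->write 1,move R,goto A. Now: state=A, head=1, tape[-2..2]=01100 (head:    ^)
Step 8: in state A at pos 1, read 0 -> (A,0)->write 1,move R,goto D. Now: state=D, head=2, tape[-2..3]=011100 (head:     ^)
Step 9: in state D at pos 2, read 0 -> (D,0)->write 0,move L,goto C. Now: state=C, head=1, tape[-2..3]=011100 (head:    ^)
Step 10: in state C at pos 1, read 1 -> (C,1)->write 0,move R,goto B. Now: state=B, head=2, tape[-2..3]=011000 (head:     ^)
Step 11: in state B at pos 2, read 0 -> (B,0)->write 0,move L,goto C. Now: state=C, head=1, tape[-2..3]=011000 (head:    ^)
Step 12: in state C at pos 1, read 0 -> (C,0)->write 1,move L,goto A. Now: state=A, head=0, tape[-2..3]=011100 (head:   ^)
Step 13: in state A at pos 0, read 1 -> (A,1)->write 1,move L,goto B. Now: state=B, head=-1, tape[-2..3]=011100 (head:  ^)
Step 14: in state B at pos -1, read 1 -> (B,1)->write 1,move R,goto H. Now: state=H, head=0, tape[-2..3]=011100 (head:   ^)
State H reached at step 14; 14 <= 14 -> yes

Answer: yes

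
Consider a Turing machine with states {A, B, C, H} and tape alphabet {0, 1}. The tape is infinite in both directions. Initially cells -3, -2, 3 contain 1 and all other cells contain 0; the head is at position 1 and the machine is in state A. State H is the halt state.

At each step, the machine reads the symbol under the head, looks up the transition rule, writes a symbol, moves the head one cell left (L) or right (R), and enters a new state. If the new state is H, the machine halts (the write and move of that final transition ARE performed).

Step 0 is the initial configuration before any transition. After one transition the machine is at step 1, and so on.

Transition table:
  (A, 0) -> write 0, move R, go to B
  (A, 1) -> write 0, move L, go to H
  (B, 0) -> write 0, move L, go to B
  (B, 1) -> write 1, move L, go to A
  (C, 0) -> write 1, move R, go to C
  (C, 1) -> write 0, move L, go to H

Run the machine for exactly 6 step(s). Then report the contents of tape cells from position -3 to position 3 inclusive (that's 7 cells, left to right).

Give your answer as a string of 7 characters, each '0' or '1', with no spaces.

Step 1: in state A at pos 1, read 0 -> (A,0)->write 0,move R,goto B. Now: state=B, head=2, tape[-4..4]=011000010 (head:       ^)
Step 2: in state B at pos 2, read 0 -> (B,0)->write 0,move L,goto B. Now: state=B, head=1, tape[-4..4]=011000010 (head:      ^)
Step 3: in state B at pos 1, read 0 -> (B,0)->write 0,move L,goto B. Now: state=B, head=0, tape[-4..4]=011000010 (head:     ^)
Step 4: in state B at pos 0, read 0 -> (B,0)->write 0,move L,goto B. Now: state=B, head=-1, tape[-4..4]=011000010 (head:    ^)
Step 5: in state B at pos -1, read 0 -> (B,0)->write 0,move L,goto B. Now: state=B, head=-2, tape[-4..4]=011000010 (head:   ^)
Step 6: in state B at pos -2, read 1 -> (B,1)->write 1,move L,goto A. Now: state=A, head=-3, tape[-4..4]=011000010 (head:  ^)

Answer: 1100001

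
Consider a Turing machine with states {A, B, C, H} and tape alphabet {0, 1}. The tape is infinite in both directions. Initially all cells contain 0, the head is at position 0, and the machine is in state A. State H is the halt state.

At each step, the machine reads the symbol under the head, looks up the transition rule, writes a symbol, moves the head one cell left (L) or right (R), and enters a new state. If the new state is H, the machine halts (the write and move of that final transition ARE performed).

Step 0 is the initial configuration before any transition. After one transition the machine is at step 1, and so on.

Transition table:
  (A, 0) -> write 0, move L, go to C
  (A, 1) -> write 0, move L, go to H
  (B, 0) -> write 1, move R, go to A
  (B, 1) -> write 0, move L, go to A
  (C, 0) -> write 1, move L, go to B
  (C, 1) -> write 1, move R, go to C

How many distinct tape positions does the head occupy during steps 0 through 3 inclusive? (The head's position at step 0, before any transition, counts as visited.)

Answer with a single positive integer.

Answer: 3

Derivation:
Step 1: in state A at pos 0, read 0 -> (A,0)->write 0,move L,goto C. Now: state=C, head=-1, tape[-2..1]=0000 (head:  ^)
Step 2: in state C at pos -1, read 0 -> (C,0)->write 1,move L,goto B. Now: state=B, head=-2, tape[-3..1]=00100 (head:  ^)
Step 3: in state B at pos -2, read 0 -> (B,0)->write 1,move R,goto A. Now: state=A, head=-1, tape[-3..1]=01100 (head:   ^)
Head positions at steps 0..3: starting at 0, distinct positions visited = {-2, -1, 0} -> 3 position(s)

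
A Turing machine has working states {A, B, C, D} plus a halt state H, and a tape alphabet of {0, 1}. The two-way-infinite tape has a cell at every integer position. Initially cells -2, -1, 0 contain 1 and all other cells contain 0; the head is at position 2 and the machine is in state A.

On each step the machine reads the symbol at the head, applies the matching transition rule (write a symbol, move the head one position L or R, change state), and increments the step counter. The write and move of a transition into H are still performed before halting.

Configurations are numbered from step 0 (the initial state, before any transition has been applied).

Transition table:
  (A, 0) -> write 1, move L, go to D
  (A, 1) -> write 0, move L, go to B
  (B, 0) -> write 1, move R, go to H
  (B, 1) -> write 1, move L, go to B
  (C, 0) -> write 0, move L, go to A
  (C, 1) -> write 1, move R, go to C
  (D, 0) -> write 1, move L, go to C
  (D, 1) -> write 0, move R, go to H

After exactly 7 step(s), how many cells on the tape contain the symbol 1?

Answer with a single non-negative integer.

Step 1: in state A at pos 2, read 0 -> (A,0)->write 1,move L,goto D. Now: state=D, head=1, tape[-3..3]=0111010 (head:     ^)
Step 2: in state D at pos 1, read 0 -> (D,0)->write 1,move L,goto C. Now: state=C, head=0, tape[-3..3]=0111110 (head:    ^)
Step 3: in state C at pos 0, read 1 -> (C,1)->write 1,move R,goto C. Now: state=C, head=1, tape[-3..3]=0111110 (head:     ^)
Step 4: in state C at pos 1, read 1 -> (C,1)->write 1,move R,goto C. Now: state=C, head=2, tape[-3..3]=0111110 (head:      ^)
Step 5: in state C at pos 2, read 1 -> (C,1)->write 1,move R,goto C. Now: state=C, head=3, tape[-3..4]=01111100 (head:       ^)
Step 6: in state C at pos 3, read 0 -> (C,0)->write 0,move L,goto A. Now: state=A, head=2, tape[-3..4]=01111100 (head:      ^)
Step 7: in state A at pos 2, read 1 -> (A,1)->write 0,move L,goto B. Now: state=B, head=1, tape[-3..4]=01111000 (head:     ^)
Cells containing 1 after step 7: {-2, -1, 0, 1} -> 4 cell(s)

Answer: 4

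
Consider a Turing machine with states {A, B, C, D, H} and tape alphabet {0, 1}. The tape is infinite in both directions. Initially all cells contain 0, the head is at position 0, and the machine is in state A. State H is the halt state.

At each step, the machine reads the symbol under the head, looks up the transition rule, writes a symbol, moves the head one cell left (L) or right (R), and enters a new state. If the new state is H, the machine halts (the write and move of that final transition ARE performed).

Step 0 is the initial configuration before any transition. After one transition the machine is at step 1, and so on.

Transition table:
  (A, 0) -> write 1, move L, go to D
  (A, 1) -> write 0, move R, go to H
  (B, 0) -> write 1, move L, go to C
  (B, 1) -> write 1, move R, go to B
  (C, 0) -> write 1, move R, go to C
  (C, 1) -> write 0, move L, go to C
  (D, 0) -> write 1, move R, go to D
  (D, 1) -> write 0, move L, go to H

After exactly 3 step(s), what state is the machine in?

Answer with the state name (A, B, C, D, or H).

Answer: H

Derivation:
Step 1: in state A at pos 0, read 0 -> (A,0)->write 1,move L,goto D. Now: state=D, head=-1, tape[-2..1]=0010 (head:  ^)
Step 2: in state D at pos -1, read 0 -> (D,0)->write 1,move R,goto D. Now: state=D, head=0, tape[-2..1]=0110 (head:   ^)
Step 3: in state D at pos 0, read 1 -> (D,1)->write 0,move L,goto H. Now: state=H, head=-1, tape[-2..1]=0100 (head:  ^)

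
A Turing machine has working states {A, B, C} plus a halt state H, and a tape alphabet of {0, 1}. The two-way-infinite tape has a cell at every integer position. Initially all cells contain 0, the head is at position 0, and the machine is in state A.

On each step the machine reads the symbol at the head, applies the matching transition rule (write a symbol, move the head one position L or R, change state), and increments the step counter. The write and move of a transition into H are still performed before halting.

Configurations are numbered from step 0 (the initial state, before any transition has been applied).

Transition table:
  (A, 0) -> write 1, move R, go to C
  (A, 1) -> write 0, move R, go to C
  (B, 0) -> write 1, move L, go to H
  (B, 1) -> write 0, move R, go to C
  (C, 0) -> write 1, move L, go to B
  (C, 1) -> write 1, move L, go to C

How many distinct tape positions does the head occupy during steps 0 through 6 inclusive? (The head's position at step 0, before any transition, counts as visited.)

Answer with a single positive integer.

Step 1: in state A at pos 0, read 0 -> (A,0)->write 1,move R,goto C. Now: state=C, head=1, tape[-1..2]=0100 (head:   ^)
Step 2: in state C at pos 1, read 0 -> (C,0)->write 1,move L,goto B. Now: state=B, head=0, tape[-1..2]=0110 (head:  ^)
Step 3: in state B at pos 0, read 1 -> (B,1)->write 0,move R,goto C. Now: state=C, head=1, tape[-1..2]=0010 (head:   ^)
Step 4: in state C at pos 1, read 1 -> (C,1)->write 1,move L,goto C. Now: state=C, head=0, tape[-1..2]=0010 (head:  ^)
Step 5: in state C at pos 0, read 0 -> (C,0)->write 1,move L,goto B. Now: state=B, head=-1, tape[-2..2]=00110 (head:  ^)
Step 6: in state B at pos -1, read 0 -> (B,0)->write 1,move L,goto H. Now: state=H, head=-2, tape[-3..2]=001110 (head:  ^)
Head positions at steps 0..6: starting at 0, distinct positions visited = {-2, -1, 0, 1} -> 4 position(s)

Answer: 4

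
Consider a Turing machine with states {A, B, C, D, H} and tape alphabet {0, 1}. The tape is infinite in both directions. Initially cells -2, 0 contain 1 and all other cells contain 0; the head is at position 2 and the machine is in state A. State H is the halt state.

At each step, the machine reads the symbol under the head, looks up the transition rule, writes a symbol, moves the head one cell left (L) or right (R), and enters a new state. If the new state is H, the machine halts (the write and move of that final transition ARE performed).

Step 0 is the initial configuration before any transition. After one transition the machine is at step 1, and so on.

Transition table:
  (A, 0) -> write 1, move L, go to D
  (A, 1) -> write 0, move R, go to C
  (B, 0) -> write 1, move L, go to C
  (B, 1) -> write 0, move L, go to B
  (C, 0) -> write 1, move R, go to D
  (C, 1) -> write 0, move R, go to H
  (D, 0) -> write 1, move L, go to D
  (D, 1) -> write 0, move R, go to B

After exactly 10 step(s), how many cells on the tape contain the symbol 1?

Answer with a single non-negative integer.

Answer: 4

Derivation:
Step 1: in state A at pos 2, read 0 -> (A,0)->write 1,move L,goto D. Now: state=D, head=1, tape[-3..3]=0101010 (head:     ^)
Step 2: in state D at pos 1, read 0 -> (D,0)->write 1,move L,goto D. Now: state=D, head=0, tape[-3..3]=0101110 (head:    ^)
Step 3: in state D at pos 0, read 1 -> (D,1)->write 0,move R,goto B. Now: state=B, head=1, tape[-3..3]=0100110 (head:     ^)
Step 4: in state B at pos 1, read 1 -> (B,1)->write 0,move L,goto B. Now: state=B, head=0, tape[-3..3]=0100010 (head:    ^)
Step 5: in state B at pos 0, read 0 -> (B,0)->write 1,move L,goto C. Now: state=C, head=-1, tape[-3..3]=0101010 (head:   ^)
Step 6: in state C at pos -1, read 0 -> (C,0)->write 1,move R,goto D. Now: state=D, head=0, tape[-3..3]=0111010 (head:    ^)
Step 7: in state D at pos 0, read 1 -> (D,1)->write 0,move R,goto B. Now: state=B, head=1, tape[-3..3]=0110010 (head:     ^)
Step 8: in state B at pos 1, read 0 -> (B,0)->write 1,move L,goto C. Now: state=C, head=0, tape[-3..3]=0110110 (head:    ^)
Step 9: in state C at pos 0, read 0 -> (C,0)->write 1,move R,goto D. Now: state=D, head=1, tape[-3..3]=0111110 (head:     ^)
Step 10: in state D at pos 1, read 1 -> (D,1)->write 0,move R,goto B. Now: state=B, head=2, tape[-3..3]=0111010 (head:      ^)
Cells containing 1 after step 10: {-2, -1, 0, 2} -> 4 cell(s)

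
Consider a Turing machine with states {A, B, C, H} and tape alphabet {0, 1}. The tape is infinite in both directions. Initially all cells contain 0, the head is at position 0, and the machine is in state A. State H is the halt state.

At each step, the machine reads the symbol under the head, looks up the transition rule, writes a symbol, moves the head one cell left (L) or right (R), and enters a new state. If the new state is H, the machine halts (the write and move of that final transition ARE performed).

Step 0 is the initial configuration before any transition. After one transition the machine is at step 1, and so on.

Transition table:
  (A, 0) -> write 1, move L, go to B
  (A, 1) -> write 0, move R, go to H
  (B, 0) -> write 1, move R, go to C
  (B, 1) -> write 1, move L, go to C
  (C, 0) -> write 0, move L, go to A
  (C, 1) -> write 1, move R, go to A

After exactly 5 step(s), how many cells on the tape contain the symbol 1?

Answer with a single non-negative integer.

Answer: 3

Derivation:
Step 1: in state A at pos 0, read 0 -> (A,0)->write 1,move L,goto B. Now: state=B, head=-1, tape[-2..1]=0010 (head:  ^)
Step 2: in state B at pos -1, read 0 -> (B,0)->write 1,move R,goto C. Now: state=C, head=0, tape[-2..1]=0110 (head:   ^)
Step 3: in state C at pos 0, read 1 -> (C,1)->write 1,move R,goto A. Now: state=A, head=1, tape[-2..2]=01100 (head:    ^)
Step 4: in state A at pos 1, read 0 -> (A,0)->write 1,move L,goto B. Now: state=B, head=0, tape[-2..2]=01110 (head:   ^)
Step 5: in state B at pos 0, read 1 -> (B,1)->write 1,move L,goto C. Now: state=C, head=-1, tape[-2..2]=01110 (head:  ^)
Cells containing 1 after step 5: {-1, 0, 1} -> 3 cell(s)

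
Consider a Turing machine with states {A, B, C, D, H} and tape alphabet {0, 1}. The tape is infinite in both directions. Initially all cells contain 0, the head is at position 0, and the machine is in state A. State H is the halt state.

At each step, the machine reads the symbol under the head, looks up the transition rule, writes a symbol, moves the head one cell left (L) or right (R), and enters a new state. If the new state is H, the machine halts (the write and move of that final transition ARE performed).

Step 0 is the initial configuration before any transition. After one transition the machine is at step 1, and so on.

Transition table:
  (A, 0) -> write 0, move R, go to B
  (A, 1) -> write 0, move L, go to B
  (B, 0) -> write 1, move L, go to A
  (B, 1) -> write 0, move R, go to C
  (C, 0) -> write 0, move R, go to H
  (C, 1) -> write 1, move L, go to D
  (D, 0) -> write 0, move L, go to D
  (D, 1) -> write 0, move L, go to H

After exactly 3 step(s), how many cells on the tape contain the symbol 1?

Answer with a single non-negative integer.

Step 1: in state A at pos 0, read 0 -> (A,0)->write 0,move R,goto B. Now: state=B, head=1, tape[-1..2]=0000 (head:   ^)
Step 2: in state B at pos 1, read 0 -> (B,0)->write 1,move L,goto A. Now: state=A, head=0, tape[-1..2]=0010 (head:  ^)
Step 3: in state A at pos 0, read 0 -> (A,0)->write 0,move R,goto B. Now: state=B, head=1, tape[-1..2]=0010 (head:   ^)
Cells containing 1 after step 3: {1} -> 1 cell(s)

Answer: 1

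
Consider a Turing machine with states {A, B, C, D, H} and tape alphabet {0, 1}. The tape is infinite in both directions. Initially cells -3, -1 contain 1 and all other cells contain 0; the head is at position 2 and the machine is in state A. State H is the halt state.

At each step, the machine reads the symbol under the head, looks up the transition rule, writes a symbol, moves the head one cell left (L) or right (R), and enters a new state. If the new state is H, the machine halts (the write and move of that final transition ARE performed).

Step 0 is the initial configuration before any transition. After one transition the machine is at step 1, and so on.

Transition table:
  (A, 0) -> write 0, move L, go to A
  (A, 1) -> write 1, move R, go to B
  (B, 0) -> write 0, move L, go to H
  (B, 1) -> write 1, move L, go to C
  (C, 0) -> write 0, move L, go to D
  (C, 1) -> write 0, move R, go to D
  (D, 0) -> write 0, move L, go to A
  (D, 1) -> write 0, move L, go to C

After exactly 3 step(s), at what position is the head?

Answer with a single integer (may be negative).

Step 1: in state A at pos 2, read 0 -> (A,0)->write 0,move L,goto A. Now: state=A, head=1, tape[-4..3]=01010000 (head:      ^)
Step 2: in state A at pos 1, read 0 -> (A,0)->write 0,move L,goto A. Now: state=A, head=0, tape[-4..3]=01010000 (head:     ^)
Step 3: in state A at pos 0, read 0 -> (A,0)->write 0,move L,goto A. Now: state=A, head=-1, tape[-4..3]=01010000 (head:    ^)

Answer: -1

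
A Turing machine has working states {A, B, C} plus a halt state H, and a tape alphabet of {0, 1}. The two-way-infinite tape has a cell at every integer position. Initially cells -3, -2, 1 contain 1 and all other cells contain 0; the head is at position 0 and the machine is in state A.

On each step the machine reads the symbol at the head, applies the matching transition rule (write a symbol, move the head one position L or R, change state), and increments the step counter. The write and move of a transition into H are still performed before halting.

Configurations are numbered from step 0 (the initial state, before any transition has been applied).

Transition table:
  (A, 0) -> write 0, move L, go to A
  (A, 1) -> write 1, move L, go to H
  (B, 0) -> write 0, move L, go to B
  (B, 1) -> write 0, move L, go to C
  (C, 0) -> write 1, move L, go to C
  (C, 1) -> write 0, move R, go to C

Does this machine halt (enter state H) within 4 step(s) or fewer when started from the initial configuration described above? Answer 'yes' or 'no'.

Answer: yes

Derivation:
Step 1: in state A at pos 0, read 0 -> (A,0)->write 0,move L,goto A. Now: state=A, head=-1, tape[-4..2]=0110010 (head:    ^)
Step 2: in state A at pos -1, read 0 -> (A,0)->write 0,move L,goto A. Now: state=A, head=-2, tape[-4..2]=0110010 (head:   ^)
Step 3: in state A at pos -2, read 1 -> (A,1)->write 1,move L,goto H. Now: state=H, head=-3, tape[-4..2]=0110010 (head:  ^)
State H reached at step 3; 3 <= 4 -> yes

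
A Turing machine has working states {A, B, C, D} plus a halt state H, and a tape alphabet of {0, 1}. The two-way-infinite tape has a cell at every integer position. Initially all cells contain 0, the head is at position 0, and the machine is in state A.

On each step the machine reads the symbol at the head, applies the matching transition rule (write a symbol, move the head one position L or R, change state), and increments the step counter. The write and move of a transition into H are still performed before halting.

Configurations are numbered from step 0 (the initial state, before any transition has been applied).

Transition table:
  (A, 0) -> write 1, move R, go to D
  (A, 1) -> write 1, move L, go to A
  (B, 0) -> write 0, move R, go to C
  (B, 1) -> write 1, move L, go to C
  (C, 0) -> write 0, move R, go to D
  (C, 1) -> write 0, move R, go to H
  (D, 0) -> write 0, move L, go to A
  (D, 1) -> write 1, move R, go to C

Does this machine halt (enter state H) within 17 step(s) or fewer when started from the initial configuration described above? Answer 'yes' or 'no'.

Answer: yes

Derivation:
Step 1: in state A at pos 0, read 0 -> (A,0)->write 1,move R,goto D. Now: state=D, head=1, tape[-1..2]=0100 (head:   ^)
Step 2: in state D at pos 1, read 0 -> (D,0)->write 0,move L,goto A. Now: state=A, head=0, tape[-1..2]=0100 (head:  ^)
Step 3: in state A at pos 0, read 1 -> (A,1)->write 1,move L,goto A. Now: state=A, head=-1, tape[-2..2]=00100 (head:  ^)
Step 4: in state A at pos -1, read 0 -> (A,0)->write 1,move R,goto D. Now: state=D, head=0, tape[-2..2]=01100 (head:   ^)
Step 5: in state D at pos 0, read 1 -> (D,1)->write 1,move R,goto C. Now: state=C, head=1, tape[-2..2]=01100 (head:    ^)
Step 6: in state C at pos 1, read 0 -> (C,0)->write 0,move R,goto D. Now: state=D, head=2, tape[-2..3]=011000 (head:     ^)
Step 7: in state D at pos 2, read 0 -> (D,0)->write 0,move L,goto A. Now: state=A, head=1, tape[-2..3]=011000 (head:    ^)
Step 8: in state A at pos 1, read 0 -> (A,0)->write 1,move R,goto D. Now: state=D, head=2, tape[-2..3]=011100 (head:     ^)
Step 9: in state D at pos 2, read 0 -> (D,0)->write 0,move L,goto A. Now: state=A, head=1, tape[-2..3]=011100 (head:    ^)
Step 10: in state A at pos 1, read 1 -> (A,1)->write 1,move L,goto A. Now: state=A, head=0, tape[-2..3]=011100 (head:   ^)
Step 11: in state A at pos 0, read 1 -> (A,1)->write 1,move L,goto A. Now: state=A, head=-1, tape[-2..3]=011100 (head:  ^)
Step 12: in state A at pos -1, read 1 -> (A,1)->write 1,move L,goto A. Now: state=A, head=-2, tape[-3..3]=0011100 (head:  ^)
Step 13: in state A at pos -2, read 0 -> (A,0)->write 1,move R,goto D. Now: state=D, head=-1, tape[-3..3]=0111100 (head:   ^)
Step 14: in state D at pos -1, read 1 -> (D,1)->write 1,move R,goto C. Now: state=C, head=0, tape[-3..3]=0111100 (head:    ^)
Step 15: in state C at pos 0, read 1 -> (C,1)->write 0,move R,goto H. Now: state=H, head=1, tape[-3..3]=0110100 (head:     ^)
State H reached at step 15; 15 <= 17 -> yes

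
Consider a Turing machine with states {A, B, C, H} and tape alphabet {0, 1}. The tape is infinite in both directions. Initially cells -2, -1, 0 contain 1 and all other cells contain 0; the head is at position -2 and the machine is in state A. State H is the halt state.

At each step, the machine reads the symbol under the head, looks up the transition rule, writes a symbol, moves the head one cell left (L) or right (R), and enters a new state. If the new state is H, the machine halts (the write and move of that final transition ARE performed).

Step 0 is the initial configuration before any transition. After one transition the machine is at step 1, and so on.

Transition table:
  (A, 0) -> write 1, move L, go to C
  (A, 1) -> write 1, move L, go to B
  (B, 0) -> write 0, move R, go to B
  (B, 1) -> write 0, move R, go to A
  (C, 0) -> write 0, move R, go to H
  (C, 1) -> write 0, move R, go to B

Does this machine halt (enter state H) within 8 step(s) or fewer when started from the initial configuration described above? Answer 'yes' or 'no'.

Step 1: in state A at pos -2, read 1 -> (A,1)->write 1,move L,goto B. Now: state=B, head=-3, tape[-4..1]=001110 (head:  ^)
Step 2: in state B at pos -3, read 0 -> (B,0)->write 0,move R,goto B. Now: state=B, head=-2, tape[-4..1]=001110 (head:   ^)
Step 3: in state B at pos -2, read 1 -> (B,1)->write 0,move R,goto A. Now: state=A, head=-1, tape[-4..1]=000110 (head:    ^)
Step 4: in state A at pos -1, read 1 -> (A,1)->write 1,move L,goto B. Now: state=B, head=-2, tape[-4..1]=000110 (head:   ^)
Step 5: in state B at pos -2, read 0 -> (B,0)->write 0,move R,goto B. Now: state=B, head=-1, tape[-4..1]=000110 (head:    ^)
Step 6: in state B at pos -1, read 1 -> (B,1)->write 0,move R,goto A. Now: state=A, head=0, tape[-4..1]=000010 (head:     ^)
Step 7: in state A at pos 0, read 1 -> (A,1)->write 1,move L,goto B. Now: state=B, head=-1, tape[-4..1]=000010 (head:    ^)
Step 8: in state B at pos -1, read 0 -> (B,0)->write 0,move R,goto B. Now: state=B, head=0, tape[-4..1]=000010 (head:     ^)
After 8 step(s): state = B (not H) -> not halted within 8 -> no

Answer: no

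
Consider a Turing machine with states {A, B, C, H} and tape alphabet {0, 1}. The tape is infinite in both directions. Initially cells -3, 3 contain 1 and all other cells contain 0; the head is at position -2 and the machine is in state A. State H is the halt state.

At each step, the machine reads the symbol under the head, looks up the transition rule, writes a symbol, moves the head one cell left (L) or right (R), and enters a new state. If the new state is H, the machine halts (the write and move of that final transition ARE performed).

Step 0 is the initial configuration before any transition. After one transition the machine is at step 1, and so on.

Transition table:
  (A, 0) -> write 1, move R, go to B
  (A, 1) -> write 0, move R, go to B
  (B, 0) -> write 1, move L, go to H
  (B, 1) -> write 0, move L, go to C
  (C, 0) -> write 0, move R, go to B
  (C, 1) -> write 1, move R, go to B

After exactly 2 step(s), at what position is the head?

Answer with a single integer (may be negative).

Answer: -2

Derivation:
Step 1: in state A at pos -2, read 0 -> (A,0)->write 1,move R,goto B. Now: state=B, head=-1, tape[-4..4]=011000010 (head:    ^)
Step 2: in state B at pos -1, read 0 -> (B,0)->write 1,move L,goto H. Now: state=H, head=-2, tape[-4..4]=011100010 (head:   ^)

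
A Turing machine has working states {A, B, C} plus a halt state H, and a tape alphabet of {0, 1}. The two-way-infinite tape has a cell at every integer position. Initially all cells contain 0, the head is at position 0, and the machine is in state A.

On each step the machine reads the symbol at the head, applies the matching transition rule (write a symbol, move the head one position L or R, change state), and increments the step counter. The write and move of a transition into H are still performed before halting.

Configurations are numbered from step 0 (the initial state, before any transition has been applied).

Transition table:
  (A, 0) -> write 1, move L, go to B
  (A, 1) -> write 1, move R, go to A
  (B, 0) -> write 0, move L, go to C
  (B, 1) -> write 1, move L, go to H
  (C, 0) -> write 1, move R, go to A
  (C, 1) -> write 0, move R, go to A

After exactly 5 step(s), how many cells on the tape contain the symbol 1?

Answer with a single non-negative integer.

Answer: 3

Derivation:
Step 1: in state A at pos 0, read 0 -> (A,0)->write 1,move L,goto B. Now: state=B, head=-1, tape[-2..1]=0010 (head:  ^)
Step 2: in state B at pos -1, read 0 -> (B,0)->write 0,move L,goto C. Now: state=C, head=-2, tape[-3..1]=00010 (head:  ^)
Step 3: in state C at pos -2, read 0 -> (C,0)->write 1,move R,goto A. Now: state=A, head=-1, tape[-3..1]=01010 (head:   ^)
Step 4: in state A at pos -1, read 0 -> (A,0)->write 1,move L,goto B. Now: state=B, head=-2, tape[-3..1]=01110 (head:  ^)
Step 5: in state B at pos -2, read 1 -> (B,1)->write 1,move L,goto H. Now: state=H, head=-3, tape[-4..1]=001110 (head:  ^)
Cells containing 1 after step 5: {-2, -1, 0} -> 3 cell(s)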